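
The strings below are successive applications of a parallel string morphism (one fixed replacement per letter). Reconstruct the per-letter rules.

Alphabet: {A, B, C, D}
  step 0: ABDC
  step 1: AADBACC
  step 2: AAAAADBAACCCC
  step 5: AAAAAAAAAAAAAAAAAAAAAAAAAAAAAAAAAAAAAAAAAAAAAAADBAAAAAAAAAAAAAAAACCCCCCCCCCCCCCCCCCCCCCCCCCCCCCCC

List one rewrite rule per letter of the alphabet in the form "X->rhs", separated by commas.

A->AA, B->DB, C->CC, D->A

  step 1 ⇒ step 2: AADBACC ⇒ AA·AA·A·DB·AA·CC·CC
    A ↦ AA
    B ↦ DB
    C ↦ CC
    D ↦ A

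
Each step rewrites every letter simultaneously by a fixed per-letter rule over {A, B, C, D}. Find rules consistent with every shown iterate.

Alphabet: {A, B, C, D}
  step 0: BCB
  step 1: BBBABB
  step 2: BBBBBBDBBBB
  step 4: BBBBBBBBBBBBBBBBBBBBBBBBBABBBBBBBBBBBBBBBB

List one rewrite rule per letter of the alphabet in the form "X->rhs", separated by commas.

A->D, B->BB, C->BA, D->C

  step 1 ⇒ step 2: BBBABB ⇒ BB·BB·BB·D·BB·BB
    A ↦ D
    B ↦ BB
  step 0 ⇒ step 1: BCB ⇒ BB·BA·BB
    C ↦ BA
    D ↦ C  (constrained at step 2)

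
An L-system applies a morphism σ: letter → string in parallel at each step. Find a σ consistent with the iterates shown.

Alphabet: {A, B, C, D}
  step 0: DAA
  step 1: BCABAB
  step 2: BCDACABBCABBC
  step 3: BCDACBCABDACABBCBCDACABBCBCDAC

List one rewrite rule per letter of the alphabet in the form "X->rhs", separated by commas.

  step 2 ⇒ step 3: BCDACABBCABBC ⇒ BC·DAC·BC·AB·DAC·AB·BC·BC·DAC·AB·BC·BC·DAC
    A ↦ AB
    B ↦ BC
    C ↦ DAC
    D ↦ BC

A->AB, B->BC, C->DAC, D->BC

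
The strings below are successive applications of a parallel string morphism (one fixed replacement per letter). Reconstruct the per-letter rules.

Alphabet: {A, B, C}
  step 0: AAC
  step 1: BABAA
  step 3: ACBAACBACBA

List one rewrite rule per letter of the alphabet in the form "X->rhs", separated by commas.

A->BA, B->C, C->A

  step 0 ⇒ step 1: AAC ⇒ BA·BA·A
    A ↦ BA
    C ↦ A
    B ↦ C  (constrained at step 1)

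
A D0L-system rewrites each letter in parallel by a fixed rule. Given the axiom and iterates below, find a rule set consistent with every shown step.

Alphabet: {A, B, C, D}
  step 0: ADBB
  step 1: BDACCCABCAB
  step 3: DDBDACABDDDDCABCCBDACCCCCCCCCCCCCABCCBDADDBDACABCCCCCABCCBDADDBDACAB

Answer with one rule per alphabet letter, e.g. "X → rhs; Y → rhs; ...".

  step 0 ⇒ step 1: ADBB ⇒ BDA·CC·CAB·CAB
    A ↦ BDA
    B ↦ CAB
    D ↦ CC
    C ↦ DD  (constrained at step 1)

A->BDA, B->CAB, C->DD, D->CC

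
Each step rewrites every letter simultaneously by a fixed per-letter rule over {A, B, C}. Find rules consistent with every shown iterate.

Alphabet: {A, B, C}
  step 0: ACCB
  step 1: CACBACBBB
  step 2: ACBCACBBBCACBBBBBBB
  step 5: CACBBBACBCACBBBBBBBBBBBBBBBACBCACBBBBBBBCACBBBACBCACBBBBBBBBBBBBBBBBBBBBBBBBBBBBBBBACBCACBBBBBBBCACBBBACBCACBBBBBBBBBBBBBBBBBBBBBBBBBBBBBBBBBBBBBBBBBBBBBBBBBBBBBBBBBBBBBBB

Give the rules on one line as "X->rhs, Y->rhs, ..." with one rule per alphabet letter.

  step 1 ⇒ step 2: CACBACBBB ⇒ ACB·C·ACB·BB·C·ACB·BB·BB·BB
    A ↦ C
    B ↦ BB
    C ↦ ACB

A->C, B->BB, C->ACB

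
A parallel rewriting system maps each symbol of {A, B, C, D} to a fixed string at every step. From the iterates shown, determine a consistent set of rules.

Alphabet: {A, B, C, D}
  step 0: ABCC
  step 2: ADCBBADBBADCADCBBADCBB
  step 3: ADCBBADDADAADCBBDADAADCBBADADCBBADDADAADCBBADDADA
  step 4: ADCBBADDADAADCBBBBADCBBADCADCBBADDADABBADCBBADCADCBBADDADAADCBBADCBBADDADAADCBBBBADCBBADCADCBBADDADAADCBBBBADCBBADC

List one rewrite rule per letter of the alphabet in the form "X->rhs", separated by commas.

  step 3 ⇒ step 4: ADCBBADDADAADCBBDADAADCBBADADCBBADDADAADCBBADDADA ⇒ ADC·BB·AD·DA·DA·ADC·BB·BB·ADC·BB·ADC·ADC·BB·AD·DA·DA·BB·ADC·BB·ADC·ADC·BB·AD·DA·DA·ADC·BB·ADC·BB·AD·DA·DA·ADC·BB·BB·ADC·BB·ADC·ADC·BB·AD·DA·DA·ADC·BB·BB·ADC·BB·ADC
    A ↦ ADC
    B ↦ DA
    C ↦ AD
    D ↦ BB

A->ADC, B->DA, C->AD, D->BB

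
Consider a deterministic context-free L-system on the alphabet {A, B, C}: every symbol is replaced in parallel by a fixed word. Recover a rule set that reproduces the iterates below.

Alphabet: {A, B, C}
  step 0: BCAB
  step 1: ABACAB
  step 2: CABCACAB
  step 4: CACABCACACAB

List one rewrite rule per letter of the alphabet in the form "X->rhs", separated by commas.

  step 1 ⇒ step 2: ABACAB ⇒ C·AB·C·A·C·AB
    A ↦ C
    B ↦ AB
    C ↦ A

A->C, B->AB, C->A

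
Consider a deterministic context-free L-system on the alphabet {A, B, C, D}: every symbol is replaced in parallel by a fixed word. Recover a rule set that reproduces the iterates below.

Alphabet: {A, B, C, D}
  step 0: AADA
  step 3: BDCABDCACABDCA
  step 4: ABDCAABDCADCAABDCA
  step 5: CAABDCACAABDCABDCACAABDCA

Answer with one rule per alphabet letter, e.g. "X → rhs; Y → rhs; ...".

  step 4 ⇒ step 5: ABDCAABDCADCAABDCA ⇒ CA·A·B·D·CA·CA·A·B·D·CA·B·D·CA·CA·A·B·D·CA
    A ↦ CA
    B ↦ A
    C ↦ D
    D ↦ B

A->CA, B->A, C->D, D->B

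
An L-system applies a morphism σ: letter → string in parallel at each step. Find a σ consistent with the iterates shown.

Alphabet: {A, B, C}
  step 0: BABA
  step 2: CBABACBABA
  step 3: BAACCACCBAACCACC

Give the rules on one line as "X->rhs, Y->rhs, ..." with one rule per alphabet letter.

  step 2 ⇒ step 3: CBABACBABA ⇒ BA·AC·C·AC·C·BA·AC·C·AC·C
    A ↦ C
    B ↦ AC
    C ↦ BA

A->C, B->AC, C->BA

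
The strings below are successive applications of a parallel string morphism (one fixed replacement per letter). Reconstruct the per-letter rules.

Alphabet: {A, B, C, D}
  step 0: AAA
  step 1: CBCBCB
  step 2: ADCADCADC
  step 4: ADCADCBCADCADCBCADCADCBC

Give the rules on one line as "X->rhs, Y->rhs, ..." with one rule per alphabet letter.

A->CB, B->C, C->AD, D->C

  step 1 ⇒ step 2: CBCBCB ⇒ AD·C·AD·C·AD·C
    B ↦ C
    C ↦ AD
  step 0 ⇒ step 1: AAA ⇒ CB·CB·CB
    A ↦ CB
    D ↦ C  (constrained at step 2)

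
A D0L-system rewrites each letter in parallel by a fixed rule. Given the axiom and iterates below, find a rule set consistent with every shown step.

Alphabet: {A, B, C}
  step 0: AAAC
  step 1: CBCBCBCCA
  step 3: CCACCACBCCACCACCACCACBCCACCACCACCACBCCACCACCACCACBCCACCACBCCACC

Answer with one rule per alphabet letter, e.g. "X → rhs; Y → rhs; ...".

A->CB, B->CC, C->CCA

  step 0 ⇒ step 1: AAAC ⇒ CB·CB·CB·CCA
    A ↦ CB
    C ↦ CCA
    B ↦ CC  (constrained at step 1)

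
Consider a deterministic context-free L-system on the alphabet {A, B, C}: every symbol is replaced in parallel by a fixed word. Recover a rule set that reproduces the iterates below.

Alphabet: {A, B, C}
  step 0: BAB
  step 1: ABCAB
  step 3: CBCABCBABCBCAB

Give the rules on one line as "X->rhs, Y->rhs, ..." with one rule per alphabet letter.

A->C, B->AB, C->CB

  step 0 ⇒ step 1: BAB ⇒ AB·C·AB
    A ↦ C
    B ↦ AB
    C ↦ CB  (constrained at step 1)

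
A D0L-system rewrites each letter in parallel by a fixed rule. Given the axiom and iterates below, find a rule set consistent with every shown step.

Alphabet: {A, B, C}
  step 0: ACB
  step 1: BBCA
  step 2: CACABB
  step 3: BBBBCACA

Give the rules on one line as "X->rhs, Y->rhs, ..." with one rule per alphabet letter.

  step 2 ⇒ step 3: CACABB ⇒ B·B·B·B·CA·CA
    A ↦ B
    B ↦ CA
    C ↦ B

A->B, B->CA, C->B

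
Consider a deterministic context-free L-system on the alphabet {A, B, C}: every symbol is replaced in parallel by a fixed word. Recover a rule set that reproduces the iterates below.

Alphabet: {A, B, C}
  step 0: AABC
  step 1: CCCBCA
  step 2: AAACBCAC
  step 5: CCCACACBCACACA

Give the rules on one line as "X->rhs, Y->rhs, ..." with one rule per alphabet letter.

A->C, B->CBC, C->A

  step 1 ⇒ step 2: CCCBCA ⇒ A·A·A·CBC·A·C
    A ↦ C
    B ↦ CBC
    C ↦ A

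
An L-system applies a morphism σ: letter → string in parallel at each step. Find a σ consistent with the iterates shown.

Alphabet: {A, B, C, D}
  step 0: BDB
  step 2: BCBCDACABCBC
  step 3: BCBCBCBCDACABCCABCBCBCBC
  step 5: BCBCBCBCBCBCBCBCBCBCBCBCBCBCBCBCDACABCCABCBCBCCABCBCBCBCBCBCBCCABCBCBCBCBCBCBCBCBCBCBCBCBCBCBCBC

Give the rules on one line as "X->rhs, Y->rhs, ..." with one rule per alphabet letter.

  step 2 ⇒ step 3: BCBCDACABCBC ⇒ BC·BC·BC·BC·DA·CA·BC·CA·BC·BC·BC·BC
    A ↦ CA
    B ↦ BC
    C ↦ BC
    D ↦ DA

A->CA, B->BC, C->BC, D->DA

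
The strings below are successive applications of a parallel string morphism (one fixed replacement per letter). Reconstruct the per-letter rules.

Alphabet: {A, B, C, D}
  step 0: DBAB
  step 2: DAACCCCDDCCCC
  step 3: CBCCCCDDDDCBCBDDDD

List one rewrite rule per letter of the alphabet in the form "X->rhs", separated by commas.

A->CC, B->AA, C->D, D->CB

  step 2 ⇒ step 3: DAACCCCDDCCCC ⇒ CB·CC·CC·D·D·D·D·CB·CB·D·D·D·D
    A ↦ CC
    C ↦ D
    D ↦ CB
    B ↦ AA  (constrained at step 0)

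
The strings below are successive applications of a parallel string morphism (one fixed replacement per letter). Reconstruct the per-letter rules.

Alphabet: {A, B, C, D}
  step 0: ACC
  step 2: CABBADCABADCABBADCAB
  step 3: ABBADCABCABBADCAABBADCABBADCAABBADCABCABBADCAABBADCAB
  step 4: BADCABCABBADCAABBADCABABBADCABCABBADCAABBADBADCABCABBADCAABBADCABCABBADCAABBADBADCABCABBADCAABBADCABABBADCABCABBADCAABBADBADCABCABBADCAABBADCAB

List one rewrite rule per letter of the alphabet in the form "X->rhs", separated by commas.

  step 3 ⇒ step 4: ABBADCABCABBADCAABBADCABBADCAABBADCABCABBADCAABBADCAB ⇒ BAD·CAB·CAB·BAD·CA·AB·BAD·CAB·AB·BAD·CAB·CAB·BAD·CA·AB·BAD·BAD·CAB·CAB·BAD·CA·AB·BAD·CAB·CAB·BAD·CA·AB·BAD·BAD·CAB·CAB·BAD·CA·AB·BAD·CAB·AB·BAD·CAB·CAB·BAD·CA·AB·BAD·BAD·CAB·CAB·BAD·CA·AB·BAD·CAB
    A ↦ BAD
    B ↦ CAB
    C ↦ AB
    D ↦ CA

A->BAD, B->CAB, C->AB, D->CA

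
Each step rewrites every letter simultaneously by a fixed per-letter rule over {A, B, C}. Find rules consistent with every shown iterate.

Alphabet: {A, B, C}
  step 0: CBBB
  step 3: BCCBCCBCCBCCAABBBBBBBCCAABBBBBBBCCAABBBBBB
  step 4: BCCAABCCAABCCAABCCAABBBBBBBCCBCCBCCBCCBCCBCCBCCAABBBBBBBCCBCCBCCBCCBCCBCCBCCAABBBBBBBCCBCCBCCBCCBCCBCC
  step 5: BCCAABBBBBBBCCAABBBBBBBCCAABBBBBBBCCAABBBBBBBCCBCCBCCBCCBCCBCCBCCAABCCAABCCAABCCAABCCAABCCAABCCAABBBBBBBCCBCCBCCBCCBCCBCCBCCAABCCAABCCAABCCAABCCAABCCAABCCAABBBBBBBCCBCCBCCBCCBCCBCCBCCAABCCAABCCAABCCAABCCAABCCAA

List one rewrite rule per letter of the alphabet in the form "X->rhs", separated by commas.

  step 4 ⇒ step 5: BCCAABCCAABCCAABCCAABBBBBBBCCBCCBCCBCCBCCBCCBCCAABBBBBBBCCBCCBCCBCCBCCBCCBCCAABBBBBBBCCBCCBCCBCCBCCBCC ⇒ BCC·A·A·BBB·BBB·BCC·A·A·BBB·BBB·BCC·A·A·BBB·BBB·BCC·A·A·BBB·BBB·BCC·BCC·BCC·BCC·BCC·BCC·BCC·A·A·BCC·A·A·BCC·A·A·BCC·A·A·BCC·A·A·BCC·A·A·BCC·A·A·BBB·BBB·BCC·BCC·BCC·BCC·BCC·BCC·BCC·A·A·BCC·A·A·BCC·A·A·BCC·A·A·BCC·A·A·BCC·A·A·BCC·A·A·BBB·BBB·BCC·BCC·BCC·BCC·BCC·BCC·BCC·A·A·BCC·A·A·BCC·A·A·BCC·A·A·BCC·A·A·BCC·A·A
    A ↦ BBB
    B ↦ BCC
    C ↦ A

A->BBB, B->BCC, C->A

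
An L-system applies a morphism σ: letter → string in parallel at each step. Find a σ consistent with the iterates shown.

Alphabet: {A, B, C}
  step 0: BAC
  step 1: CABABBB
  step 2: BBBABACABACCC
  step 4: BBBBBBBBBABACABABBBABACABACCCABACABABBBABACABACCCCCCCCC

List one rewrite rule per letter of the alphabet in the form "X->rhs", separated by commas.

A->ABA, B->C, C->BBB

  step 1 ⇒ step 2: CABABBB ⇒ BBB·ABA·C·ABA·C·C·C
    A ↦ ABA
    B ↦ C
    C ↦ BBB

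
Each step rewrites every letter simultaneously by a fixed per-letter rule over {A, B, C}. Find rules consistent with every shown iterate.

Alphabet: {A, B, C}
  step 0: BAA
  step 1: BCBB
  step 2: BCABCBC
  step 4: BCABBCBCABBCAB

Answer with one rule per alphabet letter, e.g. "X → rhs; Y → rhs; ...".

A->B, B->BC, C->A

  step 1 ⇒ step 2: BCBB ⇒ BC·A·BC·BC
    B ↦ BC
    C ↦ A
  step 0 ⇒ step 1: BAA ⇒ BC·B·B
    A ↦ B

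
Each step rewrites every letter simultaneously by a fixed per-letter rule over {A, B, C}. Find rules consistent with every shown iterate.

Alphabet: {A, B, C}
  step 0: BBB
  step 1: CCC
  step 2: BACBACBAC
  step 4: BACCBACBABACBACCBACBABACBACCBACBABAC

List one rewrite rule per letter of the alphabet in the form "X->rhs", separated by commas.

  step 1 ⇒ step 2: CCC ⇒ BAC·BAC·BAC
    C ↦ BAC
    A ↦ BA  (constrained at step 2)
  step 0 ⇒ step 1: BBB ⇒ C·C·C
    B ↦ C

A->BA, B->C, C->BAC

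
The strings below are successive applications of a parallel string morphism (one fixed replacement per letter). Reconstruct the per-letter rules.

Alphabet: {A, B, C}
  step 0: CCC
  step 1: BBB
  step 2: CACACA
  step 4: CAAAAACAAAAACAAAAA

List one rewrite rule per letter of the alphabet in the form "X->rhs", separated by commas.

  step 1 ⇒ step 2: BBB ⇒ CA·CA·CA
    B ↦ CA
    A ↦ AA  (constrained at step 2)
  step 0 ⇒ step 1: CCC ⇒ B·B·B
    C ↦ B

A->AA, B->CA, C->B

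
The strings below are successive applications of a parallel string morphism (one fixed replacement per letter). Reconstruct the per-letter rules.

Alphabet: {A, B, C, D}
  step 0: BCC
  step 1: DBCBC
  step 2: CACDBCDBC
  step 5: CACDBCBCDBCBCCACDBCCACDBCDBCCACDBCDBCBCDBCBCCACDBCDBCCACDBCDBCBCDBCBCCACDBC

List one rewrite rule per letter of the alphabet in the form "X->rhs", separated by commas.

  step 1 ⇒ step 2: DBCBC ⇒ CAC·D·BC·D·BC
    B ↦ D
    C ↦ BC
    D ↦ CAC
    A ↦ DBC  (constrained at step 2)

A->DBC, B->D, C->BC, D->CAC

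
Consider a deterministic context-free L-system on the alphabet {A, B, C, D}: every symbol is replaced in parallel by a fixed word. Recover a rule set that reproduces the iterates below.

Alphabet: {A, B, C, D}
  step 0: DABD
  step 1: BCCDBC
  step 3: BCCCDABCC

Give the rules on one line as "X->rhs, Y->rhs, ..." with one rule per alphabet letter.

  step 0 ⇒ step 1: DABD ⇒ BC·C·D·BC
    A ↦ C
    B ↦ D
    D ↦ BC
    C ↦ A  (constrained at step 1)

A->C, B->D, C->A, D->BC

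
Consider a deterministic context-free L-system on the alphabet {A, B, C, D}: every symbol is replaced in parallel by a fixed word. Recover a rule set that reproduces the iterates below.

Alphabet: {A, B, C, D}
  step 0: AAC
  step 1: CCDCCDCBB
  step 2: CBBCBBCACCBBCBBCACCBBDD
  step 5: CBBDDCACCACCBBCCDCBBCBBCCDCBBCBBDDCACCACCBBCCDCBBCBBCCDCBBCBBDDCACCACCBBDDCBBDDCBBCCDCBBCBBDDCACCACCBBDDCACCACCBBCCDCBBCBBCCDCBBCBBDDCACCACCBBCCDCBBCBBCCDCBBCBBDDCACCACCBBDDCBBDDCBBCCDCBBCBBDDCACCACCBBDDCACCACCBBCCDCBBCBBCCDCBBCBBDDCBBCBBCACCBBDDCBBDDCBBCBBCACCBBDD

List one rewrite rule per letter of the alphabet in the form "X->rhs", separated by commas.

  step 1 ⇒ step 2: CCDCCDCBB ⇒ CBB·CBB·CAC·CBB·CBB·CAC·CBB·D·D
    B ↦ D
    C ↦ CBB
    D ↦ CAC
  step 0 ⇒ step 1: AAC ⇒ CCD·CCD·CBB
    A ↦ CCD

A->CCD, B->D, C->CBB, D->CAC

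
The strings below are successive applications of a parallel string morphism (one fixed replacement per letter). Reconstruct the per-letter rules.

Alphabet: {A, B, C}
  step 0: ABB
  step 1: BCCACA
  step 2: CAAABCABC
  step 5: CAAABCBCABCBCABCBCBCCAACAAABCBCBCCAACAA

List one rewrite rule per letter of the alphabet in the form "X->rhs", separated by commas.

  step 1 ⇒ step 2: BCCACA ⇒ CA·A·A·BC·A·BC
    A ↦ BC
    B ↦ CA
    C ↦ A

A->BC, B->CA, C->A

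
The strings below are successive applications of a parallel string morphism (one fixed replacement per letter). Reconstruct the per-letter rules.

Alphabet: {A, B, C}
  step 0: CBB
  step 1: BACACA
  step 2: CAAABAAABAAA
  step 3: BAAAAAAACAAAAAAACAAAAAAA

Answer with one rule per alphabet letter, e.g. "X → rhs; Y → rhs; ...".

  step 2 ⇒ step 3: CAAABAAABAAA ⇒ BA·AA·AA·AA·CA·AA·AA·AA·CA·AA·AA·AA
    A ↦ AA
    B ↦ CA
    C ↦ BA

A->AA, B->CA, C->BA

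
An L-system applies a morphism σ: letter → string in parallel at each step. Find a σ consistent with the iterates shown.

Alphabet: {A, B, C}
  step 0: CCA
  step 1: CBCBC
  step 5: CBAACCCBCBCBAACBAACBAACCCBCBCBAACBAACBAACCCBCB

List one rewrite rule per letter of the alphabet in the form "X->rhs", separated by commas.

A->C, B->AA, C->CB

  step 0 ⇒ step 1: CCA ⇒ CB·CB·C
    A ↦ C
    C ↦ CB
    B ↦ AA  (constrained at step 1)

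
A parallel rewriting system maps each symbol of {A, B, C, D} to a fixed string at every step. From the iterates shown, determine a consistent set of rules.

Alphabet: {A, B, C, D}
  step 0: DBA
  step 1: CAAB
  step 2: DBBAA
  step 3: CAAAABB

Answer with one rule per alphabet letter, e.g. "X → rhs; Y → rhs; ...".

A->B, B->AA, C->D, D->C

  step 2 ⇒ step 3: DBBAA ⇒ C·AA·AA·B·B
    A ↦ B
    B ↦ AA
    D ↦ C
  step 1 ⇒ step 2: CAAB ⇒ D·B·B·AA
    C ↦ D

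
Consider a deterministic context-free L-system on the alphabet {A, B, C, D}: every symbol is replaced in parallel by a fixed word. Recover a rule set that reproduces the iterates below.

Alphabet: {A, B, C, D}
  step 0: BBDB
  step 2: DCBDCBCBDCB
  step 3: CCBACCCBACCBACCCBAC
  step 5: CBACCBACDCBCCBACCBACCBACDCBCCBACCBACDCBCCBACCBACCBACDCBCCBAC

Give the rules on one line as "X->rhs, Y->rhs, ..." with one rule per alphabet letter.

  step 2 ⇒ step 3: DCBDCBCBDCB ⇒ C·CB·AC·C·CB·AC·CB·AC·C·CB·AC
    B ↦ AC
    C ↦ CB
    D ↦ C
    A ↦ D  (constrained at step 3)

A->D, B->AC, C->CB, D->C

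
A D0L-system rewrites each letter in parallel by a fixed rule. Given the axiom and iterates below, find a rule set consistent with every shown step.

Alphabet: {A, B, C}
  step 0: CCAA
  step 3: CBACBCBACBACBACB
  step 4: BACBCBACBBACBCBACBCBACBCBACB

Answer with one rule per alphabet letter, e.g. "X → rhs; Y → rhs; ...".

  step 3 ⇒ step 4: CBACBCBACBACBACB ⇒ B·ACB·C·B·ACB·B·ACB·C·B·ACB·C·B·ACB·C·B·ACB
    A ↦ C
    B ↦ ACB
    C ↦ B

A->C, B->ACB, C->B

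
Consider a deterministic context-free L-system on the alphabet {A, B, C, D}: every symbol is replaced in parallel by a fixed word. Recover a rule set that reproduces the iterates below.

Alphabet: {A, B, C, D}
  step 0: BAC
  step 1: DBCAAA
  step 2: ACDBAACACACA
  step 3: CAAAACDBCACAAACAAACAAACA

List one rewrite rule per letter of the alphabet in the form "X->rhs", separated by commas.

  step 2 ⇒ step 3: ACDBAACACACA ⇒ CA·AA·AC·DB·CA·CA·AA·CA·AA·CA·AA·CA
    A ↦ CA
    B ↦ DB
    C ↦ AA
    D ↦ AC

A->CA, B->DB, C->AA, D->AC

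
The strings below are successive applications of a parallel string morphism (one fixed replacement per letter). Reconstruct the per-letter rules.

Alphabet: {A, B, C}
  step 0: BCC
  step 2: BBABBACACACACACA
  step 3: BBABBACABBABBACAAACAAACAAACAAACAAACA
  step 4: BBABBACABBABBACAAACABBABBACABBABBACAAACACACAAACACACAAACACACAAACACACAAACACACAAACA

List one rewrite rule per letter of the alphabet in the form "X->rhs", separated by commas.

  step 3 ⇒ step 4: BBABBACABBABBACAAACAAACAAACAAACAAACA ⇒ BBA·BBA·CA·BBA·BBA·CA·AA·CA·BBA·BBA·CA·BBA·BBA·CA·AA·CA·CA·CA·AA·CA·CA·CA·AA·CA·CA·CA·AA·CA·CA·CA·AA·CA·CA·CA·AA·CA
    A ↦ CA
    B ↦ BBA
    C ↦ AA

A->CA, B->BBA, C->AA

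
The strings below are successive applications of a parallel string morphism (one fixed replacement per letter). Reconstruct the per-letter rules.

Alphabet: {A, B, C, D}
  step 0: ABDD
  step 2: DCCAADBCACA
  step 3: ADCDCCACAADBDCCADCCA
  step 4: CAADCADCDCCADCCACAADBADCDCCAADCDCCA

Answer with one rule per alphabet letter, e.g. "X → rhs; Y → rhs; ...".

A->CA, B->DB, C->DC, D->A

  step 3 ⇒ step 4: ADCDCCACAADBDCCADCCA ⇒ CA·A·DC·A·DC·DC·CA·DC·CA·CA·A·DB·A·DC·DC·CA·A·DC·DC·CA
    A ↦ CA
    B ↦ DB
    C ↦ DC
    D ↦ A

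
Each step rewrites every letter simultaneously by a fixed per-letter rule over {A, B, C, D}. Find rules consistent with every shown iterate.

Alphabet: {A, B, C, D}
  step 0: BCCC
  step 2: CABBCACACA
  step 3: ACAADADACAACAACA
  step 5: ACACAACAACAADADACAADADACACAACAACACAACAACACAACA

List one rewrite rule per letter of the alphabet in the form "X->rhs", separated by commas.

A->CA, B->AD, C->A, D->BB

  step 2 ⇒ step 3: CABBCACACA ⇒ A·CA·AD·AD·A·CA·A·CA·A·CA
    A ↦ CA
    B ↦ AD
    C ↦ A
    D ↦ BB  (constrained at step 3)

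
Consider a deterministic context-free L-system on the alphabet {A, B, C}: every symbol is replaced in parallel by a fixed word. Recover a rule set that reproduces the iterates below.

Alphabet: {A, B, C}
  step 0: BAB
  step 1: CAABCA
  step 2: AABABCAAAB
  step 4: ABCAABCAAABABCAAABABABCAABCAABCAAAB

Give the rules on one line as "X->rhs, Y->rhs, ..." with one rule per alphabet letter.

A->AB, B->CA, C->A

  step 1 ⇒ step 2: CAABCA ⇒ A·AB·AB·CA·A·AB
    A ↦ AB
    B ↦ CA
    C ↦ A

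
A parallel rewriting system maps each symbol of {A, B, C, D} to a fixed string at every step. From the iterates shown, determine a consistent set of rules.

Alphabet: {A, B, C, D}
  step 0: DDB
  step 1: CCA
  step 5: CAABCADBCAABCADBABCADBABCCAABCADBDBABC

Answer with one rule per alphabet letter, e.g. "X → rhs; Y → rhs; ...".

A->ABC, B->A, C->DB, D->C

  step 0 ⇒ step 1: DDB ⇒ C·C·A
    B ↦ A
    D ↦ C
    A ↦ ABC  (constrained at step 1)
    C ↦ DB  (constrained at step 1)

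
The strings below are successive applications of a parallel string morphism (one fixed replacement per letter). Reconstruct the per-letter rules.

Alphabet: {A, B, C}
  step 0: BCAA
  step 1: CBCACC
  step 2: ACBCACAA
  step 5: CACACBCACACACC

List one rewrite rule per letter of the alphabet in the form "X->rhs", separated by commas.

  step 1 ⇒ step 2: CBCACC ⇒ A·CBC·A·C·A·A
    A ↦ C
    B ↦ CBC
    C ↦ A

A->C, B->CBC, C->A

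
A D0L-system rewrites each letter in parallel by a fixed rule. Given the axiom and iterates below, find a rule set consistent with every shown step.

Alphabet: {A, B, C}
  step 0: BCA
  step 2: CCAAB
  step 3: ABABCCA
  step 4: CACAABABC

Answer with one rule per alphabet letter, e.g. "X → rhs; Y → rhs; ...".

  step 3 ⇒ step 4: ABABCCA ⇒ C·A·C·A·AB·AB·C
    A ↦ C
    B ↦ A
    C ↦ AB

A->C, B->A, C->AB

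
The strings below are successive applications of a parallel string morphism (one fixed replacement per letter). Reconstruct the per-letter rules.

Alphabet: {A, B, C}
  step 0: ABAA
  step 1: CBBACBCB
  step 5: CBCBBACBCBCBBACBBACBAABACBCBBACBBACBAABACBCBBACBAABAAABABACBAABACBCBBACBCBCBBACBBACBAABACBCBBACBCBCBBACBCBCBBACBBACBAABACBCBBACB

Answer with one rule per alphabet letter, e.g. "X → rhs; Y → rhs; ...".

A->CB, B->BA, C->AA

  step 0 ⇒ step 1: ABAA ⇒ CB·BA·CB·CB
    A ↦ CB
    B ↦ BA
    C ↦ AA  (constrained at step 1)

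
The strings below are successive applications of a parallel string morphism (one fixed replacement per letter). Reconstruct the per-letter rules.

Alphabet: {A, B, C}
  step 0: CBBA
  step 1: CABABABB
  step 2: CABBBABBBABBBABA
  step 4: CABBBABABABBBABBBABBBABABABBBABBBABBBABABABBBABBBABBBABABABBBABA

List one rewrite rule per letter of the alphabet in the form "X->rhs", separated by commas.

A->BB, B->BA, C->CA

  step 1 ⇒ step 2: CABABABB ⇒ CA·BB·BA·BB·BA·BB·BA·BA
    A ↦ BB
    B ↦ BA
    C ↦ CA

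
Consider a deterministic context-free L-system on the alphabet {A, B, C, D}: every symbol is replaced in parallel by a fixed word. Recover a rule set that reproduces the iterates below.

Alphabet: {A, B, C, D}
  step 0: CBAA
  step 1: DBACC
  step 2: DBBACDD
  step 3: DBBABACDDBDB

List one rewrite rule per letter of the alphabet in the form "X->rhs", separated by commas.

A->C, B->BA, C->D, D->DB

  step 2 ⇒ step 3: DBBACDD ⇒ DB·BA·BA·C·D·DB·DB
    A ↦ C
    B ↦ BA
    C ↦ D
    D ↦ DB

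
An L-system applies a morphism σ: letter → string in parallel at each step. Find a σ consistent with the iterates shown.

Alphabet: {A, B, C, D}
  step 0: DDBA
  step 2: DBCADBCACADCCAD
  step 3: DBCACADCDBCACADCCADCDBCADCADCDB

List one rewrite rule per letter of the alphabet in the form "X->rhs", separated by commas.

  step 2 ⇒ step 3: DBCADBCACADCCAD ⇒ DB·CA·CAD·C·DB·CA·CAD·C·CAD·C·DB·CAD·CAD·C·DB
    A ↦ C
    B ↦ CA
    C ↦ CAD
    D ↦ DB

A->C, B->CA, C->CAD, D->DB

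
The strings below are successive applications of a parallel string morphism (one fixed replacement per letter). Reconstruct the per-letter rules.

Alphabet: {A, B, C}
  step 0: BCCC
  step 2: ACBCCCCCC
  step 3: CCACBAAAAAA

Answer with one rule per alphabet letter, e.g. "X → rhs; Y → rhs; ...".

  step 2 ⇒ step 3: ACBCCCCCC ⇒ CC·A·CB·A·A·A·A·A·A
    A ↦ CC
    B ↦ CB
    C ↦ A

A->CC, B->CB, C->A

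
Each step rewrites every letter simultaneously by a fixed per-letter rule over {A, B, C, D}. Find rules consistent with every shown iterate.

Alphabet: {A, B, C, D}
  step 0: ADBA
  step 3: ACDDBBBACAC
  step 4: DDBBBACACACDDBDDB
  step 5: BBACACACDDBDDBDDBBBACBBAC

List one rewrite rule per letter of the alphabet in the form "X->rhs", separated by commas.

  step 4 ⇒ step 5: DDBBBACACACDDBDDB ⇒ B·B·AC·AC·AC·D·DB·D·DB·D·DB·B·B·AC·B·B·AC
    A ↦ D
    B ↦ AC
    C ↦ DB
    D ↦ B

A->D, B->AC, C->DB, D->B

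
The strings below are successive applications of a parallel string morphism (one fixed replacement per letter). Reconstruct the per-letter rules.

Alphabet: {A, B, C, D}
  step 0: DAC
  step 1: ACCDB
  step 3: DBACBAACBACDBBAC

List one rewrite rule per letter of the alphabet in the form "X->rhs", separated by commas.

A->C, B->BA, C->DB, D->AC

  step 0 ⇒ step 1: DAC ⇒ AC·C·DB
    A ↦ C
    C ↦ DB
    D ↦ AC
    B ↦ BA  (constrained at step 1)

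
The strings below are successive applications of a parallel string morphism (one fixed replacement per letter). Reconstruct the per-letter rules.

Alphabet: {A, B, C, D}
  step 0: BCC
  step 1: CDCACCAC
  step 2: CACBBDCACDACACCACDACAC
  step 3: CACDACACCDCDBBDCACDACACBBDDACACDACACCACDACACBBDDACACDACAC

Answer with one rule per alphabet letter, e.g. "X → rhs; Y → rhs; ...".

  step 2 ⇒ step 3: CACBBDCACDACACCACDACAC ⇒ CAC·DA·CAC·CD·CD·BBD·CAC·DA·CAC·BBD·DA·CAC·DA·CAC·CAC·DA·CAC·BBD·DA·CAC·DA·CAC
    A ↦ DA
    B ↦ CD
    C ↦ CAC
    D ↦ BBD

A->DA, B->CD, C->CAC, D->BBD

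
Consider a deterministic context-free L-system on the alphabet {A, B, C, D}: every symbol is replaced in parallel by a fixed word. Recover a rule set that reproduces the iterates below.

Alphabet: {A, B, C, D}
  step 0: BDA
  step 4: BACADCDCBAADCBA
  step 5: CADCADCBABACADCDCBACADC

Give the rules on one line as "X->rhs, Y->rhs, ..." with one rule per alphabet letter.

A->DC, B->CA, C->A, D->B

  step 4 ⇒ step 5: BACADCDCBAADCBA ⇒ CA·DC·A·DC·B·A·B·A·CA·DC·DC·B·A·CA·DC
    A ↦ DC
    B ↦ CA
    C ↦ A
    D ↦ B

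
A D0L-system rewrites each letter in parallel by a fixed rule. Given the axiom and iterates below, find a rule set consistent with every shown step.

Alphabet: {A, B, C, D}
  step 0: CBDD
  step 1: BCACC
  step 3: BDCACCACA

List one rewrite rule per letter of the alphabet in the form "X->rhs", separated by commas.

  step 0 ⇒ step 1: CBDD ⇒ B·CA·C·C
    B ↦ CA
    C ↦ B
    D ↦ C
    A ↦ D  (constrained at step 1)

A->D, B->CA, C->B, D->C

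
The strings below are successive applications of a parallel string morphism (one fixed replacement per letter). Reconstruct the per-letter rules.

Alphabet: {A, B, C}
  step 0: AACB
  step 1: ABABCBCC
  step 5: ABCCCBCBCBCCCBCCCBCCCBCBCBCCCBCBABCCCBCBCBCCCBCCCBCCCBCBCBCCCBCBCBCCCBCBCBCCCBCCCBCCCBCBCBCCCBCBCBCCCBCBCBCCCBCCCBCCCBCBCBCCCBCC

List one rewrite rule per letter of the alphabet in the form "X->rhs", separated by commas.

  step 0 ⇒ step 1: AACB ⇒ AB·AB·CB·CC
    A ↦ AB
    B ↦ CC
    C ↦ CB

A->AB, B->CC, C->CB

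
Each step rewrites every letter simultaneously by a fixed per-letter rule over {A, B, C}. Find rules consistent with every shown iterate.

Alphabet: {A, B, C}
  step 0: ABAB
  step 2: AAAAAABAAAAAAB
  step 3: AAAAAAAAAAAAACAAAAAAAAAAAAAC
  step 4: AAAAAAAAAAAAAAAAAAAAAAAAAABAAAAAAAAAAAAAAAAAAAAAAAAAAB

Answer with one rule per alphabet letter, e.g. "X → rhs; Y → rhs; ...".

A->AA, B->AC, C->B

  step 3 ⇒ step 4: AAAAAAAAAAAAACAAAAAAAAAAAAAC ⇒ AA·AA·AA·AA·AA·AA·AA·AA·AA·AA·AA·AA·AA·B·AA·AA·AA·AA·AA·AA·AA·AA·AA·AA·AA·AA·AA·B
    A ↦ AA
    C ↦ B
  step 2 ⇒ step 3: AAAAAABAAAAAAB ⇒ AA·AA·AA·AA·AA·AA·AC·AA·AA·AA·AA·AA·AA·AC
    B ↦ AC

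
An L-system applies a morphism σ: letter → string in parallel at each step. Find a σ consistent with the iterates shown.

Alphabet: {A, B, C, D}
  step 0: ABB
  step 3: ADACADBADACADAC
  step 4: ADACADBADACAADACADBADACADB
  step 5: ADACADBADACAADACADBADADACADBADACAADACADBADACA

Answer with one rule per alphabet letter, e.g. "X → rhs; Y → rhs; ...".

A->AD, B->A, C->B, D->AC

  step 4 ⇒ step 5: ADACADBADACAADACADBADACADB ⇒ AD·AC·AD·B·AD·AC·A·AD·AC·AD·B·AD·AD·AC·AD·B·AD·AC·A·AD·AC·AD·B·AD·AC·A
    A ↦ AD
    B ↦ A
    C ↦ B
    D ↦ AC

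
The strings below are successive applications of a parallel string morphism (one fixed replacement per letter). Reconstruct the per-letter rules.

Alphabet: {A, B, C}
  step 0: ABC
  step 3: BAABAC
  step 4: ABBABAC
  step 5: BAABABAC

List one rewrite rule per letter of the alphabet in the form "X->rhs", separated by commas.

  step 4 ⇒ step 5: ABBABAC ⇒ B·A·A·B·A·B·AC
    A ↦ B
    B ↦ A
    C ↦ AC

A->B, B->A, C->AC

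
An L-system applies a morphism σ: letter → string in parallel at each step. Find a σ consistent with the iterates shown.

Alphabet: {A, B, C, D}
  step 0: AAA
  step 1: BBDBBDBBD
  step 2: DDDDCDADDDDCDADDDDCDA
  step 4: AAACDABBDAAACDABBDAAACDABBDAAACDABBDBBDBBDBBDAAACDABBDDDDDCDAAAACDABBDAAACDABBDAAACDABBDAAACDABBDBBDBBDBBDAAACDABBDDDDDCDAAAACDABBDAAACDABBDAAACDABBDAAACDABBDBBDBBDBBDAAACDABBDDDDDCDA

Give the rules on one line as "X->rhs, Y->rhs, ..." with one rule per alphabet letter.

  step 1 ⇒ step 2: BBDBBDBBD ⇒ DD·DD·CDA·DD·DD·CDA·DD·DD·CDA
    B ↦ DD
    D ↦ CDA
  step 0 ⇒ step 1: AAA ⇒ BBD·BBD·BBD
    A ↦ BBD
    C ↦ AAA  (constrained at step 2)

A->BBD, B->DD, C->AAA, D->CDA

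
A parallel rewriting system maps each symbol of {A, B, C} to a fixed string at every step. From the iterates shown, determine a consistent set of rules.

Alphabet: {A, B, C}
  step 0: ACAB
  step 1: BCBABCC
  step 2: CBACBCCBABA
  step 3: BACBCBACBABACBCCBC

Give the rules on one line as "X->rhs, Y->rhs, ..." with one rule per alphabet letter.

A->BC, B->C, C->BA

  step 2 ⇒ step 3: CBACBCCBABA ⇒ BA·C·BC·BA·C·BA·BA·C·BC·C·BC
    A ↦ BC
    B ↦ C
    C ↦ BA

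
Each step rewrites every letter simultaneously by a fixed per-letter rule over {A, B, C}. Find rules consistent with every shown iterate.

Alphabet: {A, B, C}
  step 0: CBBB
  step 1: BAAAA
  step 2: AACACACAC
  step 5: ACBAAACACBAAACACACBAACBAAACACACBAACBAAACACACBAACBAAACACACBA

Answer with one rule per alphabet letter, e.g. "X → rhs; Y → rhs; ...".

  step 1 ⇒ step 2: BAAAA ⇒ A·AC·AC·AC·AC
    A ↦ AC
    B ↦ A
  step 0 ⇒ step 1: CBBB ⇒ BA·A·A·A
    C ↦ BA

A->AC, B->A, C->BA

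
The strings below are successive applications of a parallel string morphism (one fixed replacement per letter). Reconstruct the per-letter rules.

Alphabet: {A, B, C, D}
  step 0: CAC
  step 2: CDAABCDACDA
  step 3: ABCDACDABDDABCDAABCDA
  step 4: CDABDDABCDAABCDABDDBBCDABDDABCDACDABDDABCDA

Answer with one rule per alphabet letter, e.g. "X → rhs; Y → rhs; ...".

  step 3 ⇒ step 4: ABCDACDABDDABCDAABCDA ⇒ CDA·BDD·A·B·CDA·A·B·CDA·BDD·B·B·CDA·BDD·A·B·CDA·CDA·BDD·A·B·CDA
    A ↦ CDA
    B ↦ BDD
    C ↦ A
    D ↦ B

A->CDA, B->BDD, C->A, D->B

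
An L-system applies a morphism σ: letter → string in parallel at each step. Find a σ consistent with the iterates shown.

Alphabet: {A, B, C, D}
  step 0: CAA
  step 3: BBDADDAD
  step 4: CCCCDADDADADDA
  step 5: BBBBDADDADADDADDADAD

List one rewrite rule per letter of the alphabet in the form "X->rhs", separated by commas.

A->D, B->CC, C->B, D->DA

  step 4 ⇒ step 5: CCCCDADDADADDA ⇒ B·B·B·B·DA·D·DA·DA·D·DA·D·DA·DA·D
    A ↦ D
    C ↦ B
    D ↦ DA
  step 3 ⇒ step 4: BBDADDAD ⇒ CC·CC·DA·D·DA·DA·D·DA
    B ↦ CC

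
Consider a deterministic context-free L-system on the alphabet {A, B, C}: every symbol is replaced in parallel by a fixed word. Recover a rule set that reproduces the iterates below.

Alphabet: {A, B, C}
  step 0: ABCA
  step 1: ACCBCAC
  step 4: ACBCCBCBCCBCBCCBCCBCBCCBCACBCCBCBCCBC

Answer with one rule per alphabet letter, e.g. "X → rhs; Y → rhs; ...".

  step 0 ⇒ step 1: ABCA ⇒ AC·C·BC·AC
    A ↦ AC
    B ↦ C
    C ↦ BC

A->AC, B->C, C->BC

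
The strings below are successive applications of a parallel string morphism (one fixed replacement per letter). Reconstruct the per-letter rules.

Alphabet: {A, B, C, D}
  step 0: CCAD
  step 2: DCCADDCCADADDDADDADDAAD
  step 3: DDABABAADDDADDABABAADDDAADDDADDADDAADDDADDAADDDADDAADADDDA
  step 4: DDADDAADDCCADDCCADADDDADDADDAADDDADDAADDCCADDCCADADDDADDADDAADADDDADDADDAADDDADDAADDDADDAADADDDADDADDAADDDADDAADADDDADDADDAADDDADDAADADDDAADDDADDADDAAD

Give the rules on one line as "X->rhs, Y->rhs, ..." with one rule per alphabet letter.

A->AD, B->DCC, C->BA, D->DDA

  step 3 ⇒ step 4: DDABABAADDDADDABABAADDDAADDDADDADDAADDDADDAADDDADDAADADDDA ⇒ DDA·DDA·AD·DCC·AD·DCC·AD·AD·DDA·DDA·DDA·AD·DDA·DDA·AD·DCC·AD·DCC·AD·AD·DDA·DDA·DDA·AD·AD·DDA·DDA·DDA·AD·DDA·DDA·AD·DDA·DDA·AD·AD·DDA·DDA·DDA·AD·DDA·DDA·AD·AD·DDA·DDA·DDA·AD·DDA·DDA·AD·AD·DDA·AD·DDA·DDA·DDA·AD
    A ↦ AD
    B ↦ DCC
    D ↦ DDA
  step 2 ⇒ step 3: DCCADDCCADADDDADDADDAAD ⇒ DDA·BA·BA·AD·DDA·DDA·BA·BA·AD·DDA·AD·DDA·DDA·DDA·AD·DDA·DDA·AD·DDA·DDA·AD·AD·DDA
    C ↦ BA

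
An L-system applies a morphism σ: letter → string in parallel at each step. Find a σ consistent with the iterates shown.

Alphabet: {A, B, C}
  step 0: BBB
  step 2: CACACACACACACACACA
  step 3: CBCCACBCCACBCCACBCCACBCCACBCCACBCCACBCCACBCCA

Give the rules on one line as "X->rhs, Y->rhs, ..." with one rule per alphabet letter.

  step 2 ⇒ step 3: CACACACACACACACACA ⇒ CBC·CA·CBC·CA·CBC·CA·CBC·CA·CBC·CA·CBC·CA·CBC·CA·CBC·CA·CBC·CA
    A ↦ CA
    C ↦ CBC
    B ↦ AAA  (constrained at step 0)

A->CA, B->AAA, C->CBC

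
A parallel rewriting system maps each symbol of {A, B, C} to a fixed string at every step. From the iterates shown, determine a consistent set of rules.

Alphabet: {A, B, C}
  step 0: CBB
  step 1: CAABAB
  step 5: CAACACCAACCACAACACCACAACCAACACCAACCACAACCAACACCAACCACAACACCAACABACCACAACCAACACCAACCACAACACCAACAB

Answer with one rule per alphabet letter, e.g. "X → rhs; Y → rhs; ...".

  step 0 ⇒ step 1: CBB ⇒ CA·AB·AB
    B ↦ AB
    C ↦ CA
    A ↦ AC  (constrained at step 1)

A->AC, B->AB, C->CA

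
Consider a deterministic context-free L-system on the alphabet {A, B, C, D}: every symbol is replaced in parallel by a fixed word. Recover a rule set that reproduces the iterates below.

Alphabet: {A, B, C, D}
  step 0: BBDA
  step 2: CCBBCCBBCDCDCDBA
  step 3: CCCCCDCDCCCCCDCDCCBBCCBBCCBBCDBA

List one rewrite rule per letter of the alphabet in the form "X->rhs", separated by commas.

  step 2 ⇒ step 3: CCBBCCBBCDCDCDBA ⇒ CC·CC·CD·CD·CC·CC·CD·CD·CC·BB·CC·BB·CC·BB·CD·BA
    A ↦ BA
    B ↦ CD
    C ↦ CC
    D ↦ BB

A->BA, B->CD, C->CC, D->BB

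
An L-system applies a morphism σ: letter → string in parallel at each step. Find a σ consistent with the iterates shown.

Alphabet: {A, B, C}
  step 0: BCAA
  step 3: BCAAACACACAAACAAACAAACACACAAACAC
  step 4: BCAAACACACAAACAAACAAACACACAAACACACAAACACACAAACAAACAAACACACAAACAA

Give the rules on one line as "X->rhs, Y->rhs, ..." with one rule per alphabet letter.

A->AC, B->BC, C->AA

  step 3 ⇒ step 4: BCAAACACACAAACAAACAAACACACAAACAC ⇒ BC·AA·AC·AC·AC·AA·AC·AA·AC·AA·AC·AC·AC·AA·AC·AC·AC·AA·AC·AC·AC·AA·AC·AA·AC·AA·AC·AC·AC·AA·AC·AA
    A ↦ AC
    B ↦ BC
    C ↦ AA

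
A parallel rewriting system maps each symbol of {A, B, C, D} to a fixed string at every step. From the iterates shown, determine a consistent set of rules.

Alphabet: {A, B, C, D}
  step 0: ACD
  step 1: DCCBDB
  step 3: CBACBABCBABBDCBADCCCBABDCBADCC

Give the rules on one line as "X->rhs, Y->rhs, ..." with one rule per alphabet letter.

A->DCC, B->CBA, C->BD, D->B

  step 0 ⇒ step 1: ACD ⇒ DCC·BD·B
    A ↦ DCC
    C ↦ BD
    D ↦ B
    B ↦ CBA  (constrained at step 1)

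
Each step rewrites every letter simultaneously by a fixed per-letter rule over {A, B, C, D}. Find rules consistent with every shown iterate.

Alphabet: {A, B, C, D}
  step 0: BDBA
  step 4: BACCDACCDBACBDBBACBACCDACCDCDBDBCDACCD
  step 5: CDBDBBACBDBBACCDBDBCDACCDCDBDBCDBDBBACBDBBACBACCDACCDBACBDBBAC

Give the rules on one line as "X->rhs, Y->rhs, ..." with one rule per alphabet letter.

A->BD, B->CD, C->B, D->AC

  step 4 ⇒ step 5: BACCDACCDBACBDBBACBACCDACCDCDBDBCDACCD ⇒ CD·BD·B·B·AC·BD·B·B·AC·CD·BD·B·CD·AC·CD·CD·BD·B·CD·BD·B·B·AC·BD·B·B·AC·B·AC·CD·AC·CD·B·AC·BD·B·B·AC
    A ↦ BD
    B ↦ CD
    C ↦ B
    D ↦ AC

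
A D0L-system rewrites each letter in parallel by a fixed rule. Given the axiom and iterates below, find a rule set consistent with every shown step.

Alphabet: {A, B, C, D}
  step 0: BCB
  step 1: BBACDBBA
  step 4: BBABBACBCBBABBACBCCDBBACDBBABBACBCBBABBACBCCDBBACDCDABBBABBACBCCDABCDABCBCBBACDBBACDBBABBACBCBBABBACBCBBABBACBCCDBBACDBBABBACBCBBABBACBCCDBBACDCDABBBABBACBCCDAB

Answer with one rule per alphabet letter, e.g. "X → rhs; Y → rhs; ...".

  step 0 ⇒ step 1: BCB ⇒ BBA·CD·BBA
    B ↦ BBA
    C ↦ CD
    A ↦ CBC  (constrained at step 1)
    D ↦ AB  (constrained at step 1)

A->CBC, B->BBA, C->CD, D->AB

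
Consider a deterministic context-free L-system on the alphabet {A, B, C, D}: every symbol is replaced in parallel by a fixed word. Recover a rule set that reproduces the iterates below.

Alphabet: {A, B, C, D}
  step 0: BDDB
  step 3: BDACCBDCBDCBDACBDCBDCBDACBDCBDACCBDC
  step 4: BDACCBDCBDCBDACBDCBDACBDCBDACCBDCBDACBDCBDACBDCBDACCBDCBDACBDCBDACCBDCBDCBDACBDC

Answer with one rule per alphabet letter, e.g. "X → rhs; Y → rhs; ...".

A->C, B->BD, C->BDC, D->AC

  step 3 ⇒ step 4: BDACCBDCBDCBDACBDCBDCBDACBDCBDACCBDC ⇒ BD·AC·C·BDC·BDC·BD·AC·BDC·BD·AC·BDC·BD·AC·C·BDC·BD·AC·BDC·BD·AC·BDC·BD·AC·C·BDC·BD·AC·BDC·BD·AC·C·BDC·BDC·BD·AC·BDC
    A ↦ C
    B ↦ BD
    C ↦ BDC
    D ↦ AC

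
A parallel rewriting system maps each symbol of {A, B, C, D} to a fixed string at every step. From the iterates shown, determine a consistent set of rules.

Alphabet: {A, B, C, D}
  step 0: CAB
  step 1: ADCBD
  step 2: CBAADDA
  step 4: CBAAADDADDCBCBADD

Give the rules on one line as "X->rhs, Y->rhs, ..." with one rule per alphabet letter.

  step 1 ⇒ step 2: ADCBD ⇒ CB·A·AD·D·A
    A ↦ CB
    B ↦ D
    C ↦ AD
    D ↦ A

A->CB, B->D, C->AD, D->A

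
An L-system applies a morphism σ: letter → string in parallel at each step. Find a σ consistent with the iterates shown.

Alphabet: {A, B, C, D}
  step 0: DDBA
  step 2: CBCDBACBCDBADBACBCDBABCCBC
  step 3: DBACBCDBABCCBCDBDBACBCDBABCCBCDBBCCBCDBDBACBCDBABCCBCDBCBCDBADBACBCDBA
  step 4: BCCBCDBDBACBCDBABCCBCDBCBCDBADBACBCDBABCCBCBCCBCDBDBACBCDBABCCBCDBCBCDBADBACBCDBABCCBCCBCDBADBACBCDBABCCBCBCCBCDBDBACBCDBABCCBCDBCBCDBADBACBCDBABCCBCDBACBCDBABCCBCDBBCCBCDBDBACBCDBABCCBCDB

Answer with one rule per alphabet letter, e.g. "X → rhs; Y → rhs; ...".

A->DB, B->CBC, C->DBA, D->BC

  step 3 ⇒ step 4: DBACBCDBABCCBCDBDBACBCDBABCCBCDBBCCBCDBDBACBCDBABCCBCDBCBCDBADBACBCDBA ⇒ BC·CBC·DB·DBA·CBC·DBA·BC·CBC·DB·CBC·DBA·DBA·CBC·DBA·BC·CBC·BC·CBC·DB·DBA·CBC·DBA·BC·CBC·DB·CBC·DBA·DBA·CBC·DBA·BC·CBC·CBC·DBA·DBA·CBC·DBA·BC·CBC·BC·CBC·DB·DBA·CBC·DBA·BC·CBC·DB·CBC·DBA·DBA·CBC·DBA·BC·CBC·DBA·CBC·DBA·BC·CBC·DB·BC·CBC·DB·DBA·CBC·DBA·BC·CBC·DB
    A ↦ DB
    B ↦ CBC
    C ↦ DBA
    D ↦ BC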